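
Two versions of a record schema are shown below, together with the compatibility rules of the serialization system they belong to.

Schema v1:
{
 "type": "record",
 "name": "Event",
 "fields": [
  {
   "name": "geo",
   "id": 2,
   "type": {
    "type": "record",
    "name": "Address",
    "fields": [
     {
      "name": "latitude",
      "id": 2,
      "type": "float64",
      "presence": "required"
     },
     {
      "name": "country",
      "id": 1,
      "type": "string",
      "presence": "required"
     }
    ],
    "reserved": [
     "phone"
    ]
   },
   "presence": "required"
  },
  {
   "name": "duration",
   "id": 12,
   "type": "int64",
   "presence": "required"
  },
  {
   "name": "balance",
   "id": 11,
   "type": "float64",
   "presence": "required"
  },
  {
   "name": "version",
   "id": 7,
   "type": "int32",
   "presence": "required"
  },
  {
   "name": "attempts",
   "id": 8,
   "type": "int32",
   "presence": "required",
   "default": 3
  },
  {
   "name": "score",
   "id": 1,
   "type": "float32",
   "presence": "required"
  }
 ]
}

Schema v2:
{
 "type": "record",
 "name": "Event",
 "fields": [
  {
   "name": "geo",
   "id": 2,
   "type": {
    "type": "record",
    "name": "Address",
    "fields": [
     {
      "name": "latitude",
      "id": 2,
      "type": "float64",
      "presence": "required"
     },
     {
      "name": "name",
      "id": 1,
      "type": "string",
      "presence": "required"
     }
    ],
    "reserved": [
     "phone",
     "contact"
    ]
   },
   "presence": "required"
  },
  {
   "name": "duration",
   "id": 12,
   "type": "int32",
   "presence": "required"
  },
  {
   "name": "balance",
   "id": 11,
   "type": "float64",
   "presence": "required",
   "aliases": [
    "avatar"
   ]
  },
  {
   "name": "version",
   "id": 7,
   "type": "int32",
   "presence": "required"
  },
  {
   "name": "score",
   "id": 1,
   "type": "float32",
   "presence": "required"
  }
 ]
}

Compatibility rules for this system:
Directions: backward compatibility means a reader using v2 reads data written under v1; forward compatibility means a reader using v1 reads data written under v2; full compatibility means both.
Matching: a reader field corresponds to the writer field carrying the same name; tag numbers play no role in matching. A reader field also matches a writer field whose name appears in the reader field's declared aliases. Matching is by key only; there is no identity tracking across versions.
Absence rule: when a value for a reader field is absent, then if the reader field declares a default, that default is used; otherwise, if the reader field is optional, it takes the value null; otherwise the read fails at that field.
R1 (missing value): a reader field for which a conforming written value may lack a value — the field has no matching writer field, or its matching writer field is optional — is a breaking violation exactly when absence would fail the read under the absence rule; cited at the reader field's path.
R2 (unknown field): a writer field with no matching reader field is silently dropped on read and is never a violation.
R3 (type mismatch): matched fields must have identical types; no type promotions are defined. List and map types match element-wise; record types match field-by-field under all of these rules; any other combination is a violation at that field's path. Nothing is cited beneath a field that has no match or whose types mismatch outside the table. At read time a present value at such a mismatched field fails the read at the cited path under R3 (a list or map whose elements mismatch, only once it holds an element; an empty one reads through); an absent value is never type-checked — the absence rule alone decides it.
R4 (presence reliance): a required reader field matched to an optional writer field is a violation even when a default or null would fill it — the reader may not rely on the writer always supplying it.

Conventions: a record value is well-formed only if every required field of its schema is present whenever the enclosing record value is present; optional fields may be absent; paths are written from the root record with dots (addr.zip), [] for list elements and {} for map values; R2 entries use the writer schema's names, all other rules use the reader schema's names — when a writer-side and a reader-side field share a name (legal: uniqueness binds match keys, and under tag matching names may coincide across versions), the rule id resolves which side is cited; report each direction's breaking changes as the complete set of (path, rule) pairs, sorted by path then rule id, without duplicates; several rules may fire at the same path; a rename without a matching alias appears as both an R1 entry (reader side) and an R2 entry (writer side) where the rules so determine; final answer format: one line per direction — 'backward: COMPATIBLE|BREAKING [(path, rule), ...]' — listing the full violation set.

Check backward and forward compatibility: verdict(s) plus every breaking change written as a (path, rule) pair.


the writer's type comes first in each Event pair
backward analysis of Event with v2 as reader and v1 as writer:
  Address -> Address, writer required: geo aligns to geo
  int64 -> int32, writer required: duration aligns to duration
  float64 -> float64, writer required: balance aligns to balance
  int32 -> int32, writer required: version aligns to version
  float32 -> float32, writer required: score aligns to score
  writer attempts: unknown to reader
  float64 -> float64, writer required: geo.latitude aligns to geo.latitude
  geo.name has no writer counterpart
  writer geo.country: unknown to reader
  breaking: (duration, R3)
  breaking: (geo.name, R1)
  backward on Event therefore BREAKING (2)
forward analysis of Event with v1 as reader and v2 as writer:
  Address -> Address, writer required: geo aligns to geo
  int32 -> int64, writer required: duration aligns to duration
  float64 -> float64, writer required: balance aligns to balance
  int32 -> int32, writer required: version aligns to version
  attempts has no writer counterpart
  float32 -> float32, writer required: score aligns to score
  float64 -> float64, writer required: geo.latitude aligns to geo.latitude
  geo.country has no writer counterpart
  writer geo.name: unknown to reader
  breaking: (duration, R3)
  breaking: (geo.country, R1)
  forward on Event therefore BREAKING (2)

backward: BREAKING [(duration, R3), (geo.name, R1)]; forward: BREAKING [(duration, R3), (geo.country, R1)]


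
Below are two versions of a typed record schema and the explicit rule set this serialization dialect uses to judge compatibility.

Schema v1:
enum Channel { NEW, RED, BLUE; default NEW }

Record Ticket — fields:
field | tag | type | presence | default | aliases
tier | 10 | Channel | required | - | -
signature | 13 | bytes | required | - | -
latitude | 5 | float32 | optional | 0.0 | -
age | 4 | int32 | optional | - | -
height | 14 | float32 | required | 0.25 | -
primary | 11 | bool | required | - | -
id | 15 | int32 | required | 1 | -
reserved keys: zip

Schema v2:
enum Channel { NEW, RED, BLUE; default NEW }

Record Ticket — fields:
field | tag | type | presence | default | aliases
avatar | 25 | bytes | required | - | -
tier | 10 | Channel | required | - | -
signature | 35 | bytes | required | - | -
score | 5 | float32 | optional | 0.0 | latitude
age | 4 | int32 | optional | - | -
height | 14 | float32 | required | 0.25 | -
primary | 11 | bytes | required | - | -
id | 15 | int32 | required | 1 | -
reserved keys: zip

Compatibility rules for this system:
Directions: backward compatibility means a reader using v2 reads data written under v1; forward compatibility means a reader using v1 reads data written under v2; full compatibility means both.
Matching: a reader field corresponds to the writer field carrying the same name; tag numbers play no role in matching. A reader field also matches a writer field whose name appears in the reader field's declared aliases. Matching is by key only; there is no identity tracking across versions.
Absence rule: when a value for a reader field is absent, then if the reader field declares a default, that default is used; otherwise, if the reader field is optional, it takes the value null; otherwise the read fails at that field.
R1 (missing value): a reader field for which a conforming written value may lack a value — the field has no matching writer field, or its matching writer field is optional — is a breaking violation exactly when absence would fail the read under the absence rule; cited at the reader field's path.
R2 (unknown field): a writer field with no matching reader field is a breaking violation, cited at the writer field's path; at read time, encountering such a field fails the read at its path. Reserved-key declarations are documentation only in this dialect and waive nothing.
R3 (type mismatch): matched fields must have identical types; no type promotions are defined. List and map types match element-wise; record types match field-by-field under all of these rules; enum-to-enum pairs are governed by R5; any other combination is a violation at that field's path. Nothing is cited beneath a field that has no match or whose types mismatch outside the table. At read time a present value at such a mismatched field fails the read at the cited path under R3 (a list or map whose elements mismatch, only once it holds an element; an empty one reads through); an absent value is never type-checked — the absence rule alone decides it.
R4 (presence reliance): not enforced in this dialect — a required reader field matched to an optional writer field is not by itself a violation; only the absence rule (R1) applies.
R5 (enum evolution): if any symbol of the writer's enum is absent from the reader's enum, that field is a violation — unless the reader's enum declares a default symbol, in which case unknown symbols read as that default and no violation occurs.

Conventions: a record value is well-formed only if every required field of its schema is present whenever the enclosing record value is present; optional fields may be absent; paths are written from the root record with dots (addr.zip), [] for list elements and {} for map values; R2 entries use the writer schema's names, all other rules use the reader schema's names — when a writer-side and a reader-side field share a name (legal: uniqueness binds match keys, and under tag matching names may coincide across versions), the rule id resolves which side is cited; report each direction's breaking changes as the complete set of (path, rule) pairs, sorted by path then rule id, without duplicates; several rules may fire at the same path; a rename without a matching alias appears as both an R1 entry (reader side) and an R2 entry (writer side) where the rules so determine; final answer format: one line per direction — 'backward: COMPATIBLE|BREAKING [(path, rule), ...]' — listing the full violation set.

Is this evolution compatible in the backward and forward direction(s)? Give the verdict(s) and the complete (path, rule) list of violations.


backward: BREAKING [(avatar, R1), (primary, R3)]; forward: BREAKING [(avatar, R2), (primary, R3), (score, R2)]

arrows below run writer -> reader for Ticket
backward for Ticket (reader v2, writer v1):
  avatar: no writer match
  writer required, Channel -> Channel: reader tier maps from writer tier
  writer required, bytes -> bytes: reader signature maps from writer signature
  writer optional, float32 -> float32: reader score maps from writer latitude
  writer optional, int32 -> int32: reader age maps from writer age
  writer required, float32 -> float32: reader height maps from writer height
  writer required, bool -> bytes: reader primary maps from writer primary
  writer required, int32 -> int32: reader id maps from writer id
  breaking: (avatar, R1)
  breaking: (primary, R3)
  => 2 violation(s): backward is BREAKING for Ticket
forward for Ticket (reader v1, writer v2):
  writer required, Channel -> Channel: reader tier maps from writer tier
  writer required, bytes -> bytes: reader signature maps from writer signature
  latitude: no writer match
  writer optional, int32 -> int32: reader age maps from writer age
  writer required, float32 -> float32: reader height maps from writer height
  writer required, bytes -> bool: reader primary maps from writer primary
  writer required, int32 -> int32: reader id maps from writer id
  writer avatar: unknown to reader
  writer score: unknown to reader
  breaking: (avatar, R2)
  breaking: (primary, R3)
  breaking: (score, R2)
  => 3 violation(s): forward is BREAKING for Ticket


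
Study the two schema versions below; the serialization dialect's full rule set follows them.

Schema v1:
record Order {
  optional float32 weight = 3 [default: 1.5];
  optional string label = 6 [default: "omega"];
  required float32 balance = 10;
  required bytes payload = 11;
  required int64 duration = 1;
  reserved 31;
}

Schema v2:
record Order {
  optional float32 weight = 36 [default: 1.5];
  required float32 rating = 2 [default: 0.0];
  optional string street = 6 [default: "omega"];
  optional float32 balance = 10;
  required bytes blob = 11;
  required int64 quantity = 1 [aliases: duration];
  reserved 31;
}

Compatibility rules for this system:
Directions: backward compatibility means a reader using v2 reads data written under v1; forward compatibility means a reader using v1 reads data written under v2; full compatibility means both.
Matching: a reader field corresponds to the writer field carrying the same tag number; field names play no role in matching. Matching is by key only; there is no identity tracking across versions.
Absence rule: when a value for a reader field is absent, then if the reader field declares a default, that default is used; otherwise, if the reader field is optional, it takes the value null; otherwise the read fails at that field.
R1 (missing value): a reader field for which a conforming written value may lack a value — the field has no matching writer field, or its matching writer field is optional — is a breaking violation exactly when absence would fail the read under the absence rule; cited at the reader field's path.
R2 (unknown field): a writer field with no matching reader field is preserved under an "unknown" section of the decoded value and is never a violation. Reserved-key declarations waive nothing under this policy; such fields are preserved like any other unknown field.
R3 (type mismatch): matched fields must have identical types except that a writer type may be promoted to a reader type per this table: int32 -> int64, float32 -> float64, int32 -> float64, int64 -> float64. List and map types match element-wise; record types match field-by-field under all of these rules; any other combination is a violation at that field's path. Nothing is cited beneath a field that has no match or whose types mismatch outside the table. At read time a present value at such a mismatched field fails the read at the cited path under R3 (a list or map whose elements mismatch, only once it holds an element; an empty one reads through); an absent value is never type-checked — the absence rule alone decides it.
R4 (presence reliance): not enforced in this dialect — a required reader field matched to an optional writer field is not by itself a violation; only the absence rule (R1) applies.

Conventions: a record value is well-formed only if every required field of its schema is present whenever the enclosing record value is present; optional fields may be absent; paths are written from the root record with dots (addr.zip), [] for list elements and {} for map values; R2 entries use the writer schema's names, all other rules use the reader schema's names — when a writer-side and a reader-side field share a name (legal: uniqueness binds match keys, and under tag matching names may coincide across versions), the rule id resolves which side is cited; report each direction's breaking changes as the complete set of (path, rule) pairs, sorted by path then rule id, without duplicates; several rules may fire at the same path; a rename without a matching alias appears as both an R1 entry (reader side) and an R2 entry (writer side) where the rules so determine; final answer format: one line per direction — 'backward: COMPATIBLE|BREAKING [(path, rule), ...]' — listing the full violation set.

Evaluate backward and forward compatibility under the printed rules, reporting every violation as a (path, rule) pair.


backward: COMPATIBLE []; forward: BREAKING [(balance, R1)]

each type pair in Order: writer, then reader
backward for Order (reader v2, writer v1):
  weight has no writer counterpart
  rating has no writer counterpart
  street: string -> string, writer optional; from label
  balance: float32 -> float32, writer required; from balance
  blob: bytes -> bytes, writer required; from payload
  quantity: int64 -> int64, writer required; from duration
  writer weight: unknown to reader
  => no violations; backward on Order: COMPATIBLE
forward for Order (reader v1, writer v2):
  weight has no writer counterpart
  label: string -> string, writer optional; from street
  balance: float32 -> float32, writer optional; from balance
  payload: bytes -> bytes, writer required; from blob
  duration: int64 -> int64, writer required; from quantity
  writer weight: unknown to reader
  writer rating: unknown to reader
  R1 fires at balance
  => 1 violation(s): forward is BREAKING for Order


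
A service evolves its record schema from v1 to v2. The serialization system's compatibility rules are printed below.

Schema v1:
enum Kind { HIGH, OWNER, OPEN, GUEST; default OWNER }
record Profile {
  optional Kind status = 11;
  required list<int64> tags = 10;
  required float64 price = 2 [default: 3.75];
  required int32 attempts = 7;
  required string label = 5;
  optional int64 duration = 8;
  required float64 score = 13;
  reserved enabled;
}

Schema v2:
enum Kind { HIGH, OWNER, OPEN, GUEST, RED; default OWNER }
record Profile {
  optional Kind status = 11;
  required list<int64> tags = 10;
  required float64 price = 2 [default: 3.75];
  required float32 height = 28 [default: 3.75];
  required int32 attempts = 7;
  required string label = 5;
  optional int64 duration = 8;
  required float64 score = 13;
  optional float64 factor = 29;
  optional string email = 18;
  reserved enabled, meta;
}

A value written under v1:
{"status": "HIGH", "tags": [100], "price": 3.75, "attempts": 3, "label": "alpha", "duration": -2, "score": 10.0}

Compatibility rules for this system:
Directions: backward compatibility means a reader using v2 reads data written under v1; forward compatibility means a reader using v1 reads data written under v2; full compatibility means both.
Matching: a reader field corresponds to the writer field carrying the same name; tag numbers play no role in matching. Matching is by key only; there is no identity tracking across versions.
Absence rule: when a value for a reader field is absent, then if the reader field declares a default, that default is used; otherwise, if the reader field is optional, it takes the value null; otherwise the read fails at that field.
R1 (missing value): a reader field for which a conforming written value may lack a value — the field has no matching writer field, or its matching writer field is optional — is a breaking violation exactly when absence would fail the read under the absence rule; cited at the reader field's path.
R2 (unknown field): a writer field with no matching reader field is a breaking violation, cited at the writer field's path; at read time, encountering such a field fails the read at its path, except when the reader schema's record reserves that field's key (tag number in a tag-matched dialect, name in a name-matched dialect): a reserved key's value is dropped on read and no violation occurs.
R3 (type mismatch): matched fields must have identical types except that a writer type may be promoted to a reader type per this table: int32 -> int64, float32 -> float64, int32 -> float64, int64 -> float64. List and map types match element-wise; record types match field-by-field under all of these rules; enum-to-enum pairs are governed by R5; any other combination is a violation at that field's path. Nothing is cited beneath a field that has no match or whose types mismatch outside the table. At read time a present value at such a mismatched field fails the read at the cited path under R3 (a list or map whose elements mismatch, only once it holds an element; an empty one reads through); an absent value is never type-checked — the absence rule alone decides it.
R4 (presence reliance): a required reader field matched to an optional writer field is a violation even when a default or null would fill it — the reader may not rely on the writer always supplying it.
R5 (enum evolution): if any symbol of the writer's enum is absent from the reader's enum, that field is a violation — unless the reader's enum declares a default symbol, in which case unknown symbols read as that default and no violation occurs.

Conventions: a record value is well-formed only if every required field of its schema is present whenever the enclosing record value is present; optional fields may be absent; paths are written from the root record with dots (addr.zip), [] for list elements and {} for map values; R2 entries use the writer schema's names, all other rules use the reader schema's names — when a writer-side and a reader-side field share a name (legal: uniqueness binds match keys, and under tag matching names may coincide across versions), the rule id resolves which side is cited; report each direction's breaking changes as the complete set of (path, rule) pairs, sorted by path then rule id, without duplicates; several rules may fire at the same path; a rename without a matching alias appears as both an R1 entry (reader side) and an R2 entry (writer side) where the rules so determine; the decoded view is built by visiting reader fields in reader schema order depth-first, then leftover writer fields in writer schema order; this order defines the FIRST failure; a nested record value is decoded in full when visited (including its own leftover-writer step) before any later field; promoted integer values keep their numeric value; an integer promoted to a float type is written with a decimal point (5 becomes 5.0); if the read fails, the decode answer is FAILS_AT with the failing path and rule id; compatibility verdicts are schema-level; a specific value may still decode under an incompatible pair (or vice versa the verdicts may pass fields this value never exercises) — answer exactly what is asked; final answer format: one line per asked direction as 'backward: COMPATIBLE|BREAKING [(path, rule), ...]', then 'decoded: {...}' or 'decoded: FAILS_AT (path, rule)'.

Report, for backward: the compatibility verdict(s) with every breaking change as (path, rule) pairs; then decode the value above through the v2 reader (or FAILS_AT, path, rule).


each type pair in Profile: writer, then reader
backward analysis of Profile with v2 as reader and v1 as writer:
  status: paired with writer status (Kind -> Kind; writer optional)
  tags: paired with writer tags (list<int64> -> list<int64>; writer required)
  price: paired with writer price (float64 -> float64; writer required)
  no writer field matches reader height
  attempts: paired with writer attempts (int32 -> int32; writer required)
  label: paired with writer label (string -> string; writer required)
  duration: paired with writer duration (int64 -> int64; writer optional)
  score: paired with writer score (float64 -> float64; writer required)
  no writer field matches reader factor
  no writer field matches reader email
  nothing fires on Profile: backward is COMPATIBLE
decoding the Profile value with the v2 reader:
  status := "HIGH"
  tags := [100]
  price := 3.75
  height := 3.75 (absent -> default)
  attempts := 3
  label := "alpha"
  duration := -2
  score := 10.0
  factor := null (absent, optional -> null)
  email := null (absent, optional -> null)
  => decoded: {"status": "HIGH", "tags": [100], "price": 3.75, "height": 3.75, "attempts": 3, "label": "alpha", "duration": -2, "score": 10.0, "factor": null, "email": null}
remaining Profile differences; none change what is asked:
  enum Kind (field status in record Profile): symbol RED added -> triggers nothing under Profile's printed rules — same verdict

backward: COMPATIBLE []; decoded: {"status": "HIGH", "tags": [100], "price": 3.75, "height": 3.75, "attempts": 3, "label": "alpha", "duration": -2, "score": 10.0, "factor": null, "email": null}


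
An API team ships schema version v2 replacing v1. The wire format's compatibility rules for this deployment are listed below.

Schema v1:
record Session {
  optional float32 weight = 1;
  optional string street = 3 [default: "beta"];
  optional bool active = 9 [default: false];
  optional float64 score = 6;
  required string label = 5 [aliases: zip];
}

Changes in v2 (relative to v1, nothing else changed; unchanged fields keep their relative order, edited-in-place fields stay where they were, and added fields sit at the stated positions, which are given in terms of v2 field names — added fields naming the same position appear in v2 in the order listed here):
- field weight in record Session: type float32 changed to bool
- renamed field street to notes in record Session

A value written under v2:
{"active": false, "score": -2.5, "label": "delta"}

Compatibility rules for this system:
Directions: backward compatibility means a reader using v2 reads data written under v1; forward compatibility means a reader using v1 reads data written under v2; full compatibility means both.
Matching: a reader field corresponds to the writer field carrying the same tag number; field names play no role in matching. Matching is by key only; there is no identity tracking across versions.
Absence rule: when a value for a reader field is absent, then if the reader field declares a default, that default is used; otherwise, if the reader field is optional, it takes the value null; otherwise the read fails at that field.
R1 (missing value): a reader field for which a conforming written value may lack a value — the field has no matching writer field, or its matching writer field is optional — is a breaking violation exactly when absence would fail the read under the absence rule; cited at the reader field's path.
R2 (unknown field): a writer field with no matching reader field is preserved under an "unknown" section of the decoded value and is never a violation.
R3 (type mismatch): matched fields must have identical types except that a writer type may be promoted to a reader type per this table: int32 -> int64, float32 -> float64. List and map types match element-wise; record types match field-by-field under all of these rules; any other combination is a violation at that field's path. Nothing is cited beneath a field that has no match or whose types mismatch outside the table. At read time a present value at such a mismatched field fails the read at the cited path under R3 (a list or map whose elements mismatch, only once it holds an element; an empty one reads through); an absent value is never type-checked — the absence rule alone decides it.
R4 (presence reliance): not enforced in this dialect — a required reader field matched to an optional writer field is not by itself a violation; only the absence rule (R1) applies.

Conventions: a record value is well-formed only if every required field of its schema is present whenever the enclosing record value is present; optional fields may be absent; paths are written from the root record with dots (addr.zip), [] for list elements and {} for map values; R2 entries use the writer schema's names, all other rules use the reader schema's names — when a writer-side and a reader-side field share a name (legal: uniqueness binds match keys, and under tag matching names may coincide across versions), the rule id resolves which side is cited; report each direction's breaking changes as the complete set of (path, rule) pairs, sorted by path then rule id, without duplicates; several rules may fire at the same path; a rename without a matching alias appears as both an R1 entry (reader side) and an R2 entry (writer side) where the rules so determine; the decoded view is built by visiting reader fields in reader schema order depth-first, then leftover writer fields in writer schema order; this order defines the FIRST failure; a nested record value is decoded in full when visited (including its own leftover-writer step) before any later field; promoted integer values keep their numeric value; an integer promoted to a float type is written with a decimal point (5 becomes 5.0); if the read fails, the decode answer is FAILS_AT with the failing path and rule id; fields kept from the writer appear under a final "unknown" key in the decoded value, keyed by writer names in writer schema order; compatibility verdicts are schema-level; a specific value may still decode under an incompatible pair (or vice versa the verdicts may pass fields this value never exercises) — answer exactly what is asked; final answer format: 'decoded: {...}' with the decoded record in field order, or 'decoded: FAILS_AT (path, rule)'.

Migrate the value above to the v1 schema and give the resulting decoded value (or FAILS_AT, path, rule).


arrows below run writer -> reader for Session
decode (reader v1):
  weight := null (missing; optional => null)
  street := "beta" (missing; default applied)
  active := false
  score := -2.5
  label := "delta"
  => decoded: {"weight": null, "street": "beta", "active": false, "score": -2.5, "label": "delta"}
the rest of the Session diff is inert for this question:
  field weight in record Session: type float32 changed to bool -> matters for Session compatibility verdicts, not for this value's decode
  renamed field street to notes in record Session -> fires no rule on Session under this dialect and leaves the result unchanged

decoded: {"weight": null, "street": "beta", "active": false, "score": -2.5, "label": "delta"}


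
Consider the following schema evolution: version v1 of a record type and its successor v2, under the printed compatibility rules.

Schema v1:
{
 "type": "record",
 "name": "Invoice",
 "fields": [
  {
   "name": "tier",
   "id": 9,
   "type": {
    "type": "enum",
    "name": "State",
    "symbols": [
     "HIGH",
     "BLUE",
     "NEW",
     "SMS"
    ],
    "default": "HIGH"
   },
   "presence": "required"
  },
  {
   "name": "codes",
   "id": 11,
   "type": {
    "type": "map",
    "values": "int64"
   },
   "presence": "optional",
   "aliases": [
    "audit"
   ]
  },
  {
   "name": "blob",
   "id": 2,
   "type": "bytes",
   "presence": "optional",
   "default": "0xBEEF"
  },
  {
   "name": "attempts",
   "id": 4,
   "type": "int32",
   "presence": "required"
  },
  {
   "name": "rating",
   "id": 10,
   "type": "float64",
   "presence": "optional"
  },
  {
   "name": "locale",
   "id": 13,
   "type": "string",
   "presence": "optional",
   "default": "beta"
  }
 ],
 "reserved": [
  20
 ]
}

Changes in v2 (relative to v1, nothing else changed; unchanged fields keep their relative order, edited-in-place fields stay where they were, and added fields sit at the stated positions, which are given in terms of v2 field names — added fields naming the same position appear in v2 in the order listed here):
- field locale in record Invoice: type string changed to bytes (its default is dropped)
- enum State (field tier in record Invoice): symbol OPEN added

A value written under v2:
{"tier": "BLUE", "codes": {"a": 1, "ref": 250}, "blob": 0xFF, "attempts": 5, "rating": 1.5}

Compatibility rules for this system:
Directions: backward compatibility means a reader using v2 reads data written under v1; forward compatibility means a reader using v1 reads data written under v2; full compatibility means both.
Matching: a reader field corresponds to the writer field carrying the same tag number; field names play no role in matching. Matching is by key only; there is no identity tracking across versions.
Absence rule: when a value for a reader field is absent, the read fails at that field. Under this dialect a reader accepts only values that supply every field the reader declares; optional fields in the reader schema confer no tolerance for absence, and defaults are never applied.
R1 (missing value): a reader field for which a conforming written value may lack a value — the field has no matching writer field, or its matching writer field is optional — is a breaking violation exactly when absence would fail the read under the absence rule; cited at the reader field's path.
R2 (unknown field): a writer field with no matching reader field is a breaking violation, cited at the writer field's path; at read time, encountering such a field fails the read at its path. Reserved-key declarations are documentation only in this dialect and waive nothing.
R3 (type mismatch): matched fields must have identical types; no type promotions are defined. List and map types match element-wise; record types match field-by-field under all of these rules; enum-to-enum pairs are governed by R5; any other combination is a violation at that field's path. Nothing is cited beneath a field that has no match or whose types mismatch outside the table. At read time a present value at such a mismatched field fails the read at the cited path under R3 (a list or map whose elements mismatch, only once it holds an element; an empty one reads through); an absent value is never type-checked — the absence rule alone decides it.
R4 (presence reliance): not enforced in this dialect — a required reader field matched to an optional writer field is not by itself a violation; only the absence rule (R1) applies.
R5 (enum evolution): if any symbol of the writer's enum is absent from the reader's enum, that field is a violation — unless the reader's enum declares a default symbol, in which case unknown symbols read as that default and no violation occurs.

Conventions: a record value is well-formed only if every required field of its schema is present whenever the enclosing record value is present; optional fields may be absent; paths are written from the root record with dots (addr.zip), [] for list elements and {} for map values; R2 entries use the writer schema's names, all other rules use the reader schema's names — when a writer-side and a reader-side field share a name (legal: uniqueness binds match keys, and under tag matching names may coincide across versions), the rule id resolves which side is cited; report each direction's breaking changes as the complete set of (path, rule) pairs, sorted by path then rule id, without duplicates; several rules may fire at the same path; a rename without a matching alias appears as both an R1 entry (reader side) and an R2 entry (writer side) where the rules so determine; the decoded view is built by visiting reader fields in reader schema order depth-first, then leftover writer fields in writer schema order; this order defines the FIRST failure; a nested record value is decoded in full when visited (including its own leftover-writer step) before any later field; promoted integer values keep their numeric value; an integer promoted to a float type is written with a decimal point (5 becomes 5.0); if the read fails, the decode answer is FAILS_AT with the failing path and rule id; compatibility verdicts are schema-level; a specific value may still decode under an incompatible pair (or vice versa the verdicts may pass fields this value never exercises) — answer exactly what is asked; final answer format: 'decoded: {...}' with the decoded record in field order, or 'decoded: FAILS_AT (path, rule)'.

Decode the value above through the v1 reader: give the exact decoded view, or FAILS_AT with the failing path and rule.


arrows below run writer -> reader for Invoice
decode walk for Invoice under reader schema v1:
  tier := "BLUE"
  codes := {"a": 1, "ref": 250}
  blob := 0xFF
  attempts := 5
  rating := 1.5
  read fails at locale under R1 (no fill)
  => FAILS_AT (locale, R1)
the other Invoice changes do not affect what is asked:
  enum State (field tier in record Invoice): symbol OPEN added -> triggers nothing under the printed rules; the Invoice answer is the same either way

decoded: FAILS_AT (locale, R1)


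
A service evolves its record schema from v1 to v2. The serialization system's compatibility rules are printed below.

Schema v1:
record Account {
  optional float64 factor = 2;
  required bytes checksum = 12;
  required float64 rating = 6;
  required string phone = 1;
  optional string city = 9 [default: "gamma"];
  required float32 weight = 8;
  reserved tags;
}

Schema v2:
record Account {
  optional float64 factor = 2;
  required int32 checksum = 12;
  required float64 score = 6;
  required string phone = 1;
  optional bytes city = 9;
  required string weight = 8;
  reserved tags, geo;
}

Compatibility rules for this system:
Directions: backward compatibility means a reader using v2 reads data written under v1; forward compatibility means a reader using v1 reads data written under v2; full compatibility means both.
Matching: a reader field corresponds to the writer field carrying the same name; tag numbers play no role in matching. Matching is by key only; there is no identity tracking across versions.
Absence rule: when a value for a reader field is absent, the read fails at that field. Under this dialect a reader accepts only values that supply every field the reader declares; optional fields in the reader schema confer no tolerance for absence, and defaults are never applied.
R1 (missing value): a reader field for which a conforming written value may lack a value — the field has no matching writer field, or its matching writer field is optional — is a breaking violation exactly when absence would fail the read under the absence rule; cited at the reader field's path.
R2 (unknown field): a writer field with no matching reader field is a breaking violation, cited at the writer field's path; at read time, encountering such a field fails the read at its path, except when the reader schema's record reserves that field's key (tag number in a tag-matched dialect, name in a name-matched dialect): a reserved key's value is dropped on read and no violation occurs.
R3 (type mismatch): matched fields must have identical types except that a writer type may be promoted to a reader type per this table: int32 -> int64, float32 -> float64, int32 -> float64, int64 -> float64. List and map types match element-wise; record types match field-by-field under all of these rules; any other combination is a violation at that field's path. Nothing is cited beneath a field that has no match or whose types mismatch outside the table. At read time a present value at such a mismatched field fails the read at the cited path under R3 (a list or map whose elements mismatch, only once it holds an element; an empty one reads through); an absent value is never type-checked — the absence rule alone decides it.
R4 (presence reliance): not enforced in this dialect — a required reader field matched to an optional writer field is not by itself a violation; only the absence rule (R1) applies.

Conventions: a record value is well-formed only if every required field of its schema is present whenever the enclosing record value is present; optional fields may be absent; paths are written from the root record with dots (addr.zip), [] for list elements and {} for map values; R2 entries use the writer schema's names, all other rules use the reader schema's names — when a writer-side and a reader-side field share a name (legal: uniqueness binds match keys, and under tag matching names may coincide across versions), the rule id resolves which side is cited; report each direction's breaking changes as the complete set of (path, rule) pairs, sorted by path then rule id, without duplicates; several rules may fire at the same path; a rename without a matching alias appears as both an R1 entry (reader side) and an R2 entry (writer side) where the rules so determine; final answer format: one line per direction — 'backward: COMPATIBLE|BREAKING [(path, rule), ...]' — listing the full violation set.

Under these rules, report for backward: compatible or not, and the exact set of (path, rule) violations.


in Account below, arrows point writer -> reader
backward pass over Account, reader schema v2, writer schema v1:
  factor: float64 -> float64, writer optional; from factor
  checksum: bytes -> int32, writer required; from checksum
  no writer field matches reader score
  phone: string -> string, writer required; from phone
  city: string -> bytes, writer optional; from city
  weight: float32 -> string, writer required; from weight
  rating (writer side), unknown to reader
  R3 fires at checksum
  R1 fires at city
  R3 fires at city
  R1 fires at factor
  R2 fires at rating
  R1 fires at score
  R3 fires at weight
  => backward: BREAKING (7)

backward: BREAKING [(checksum, R3), (city, R1), (city, R3), (factor, R1), (rating, R2), (score, R1), (weight, R3)]
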